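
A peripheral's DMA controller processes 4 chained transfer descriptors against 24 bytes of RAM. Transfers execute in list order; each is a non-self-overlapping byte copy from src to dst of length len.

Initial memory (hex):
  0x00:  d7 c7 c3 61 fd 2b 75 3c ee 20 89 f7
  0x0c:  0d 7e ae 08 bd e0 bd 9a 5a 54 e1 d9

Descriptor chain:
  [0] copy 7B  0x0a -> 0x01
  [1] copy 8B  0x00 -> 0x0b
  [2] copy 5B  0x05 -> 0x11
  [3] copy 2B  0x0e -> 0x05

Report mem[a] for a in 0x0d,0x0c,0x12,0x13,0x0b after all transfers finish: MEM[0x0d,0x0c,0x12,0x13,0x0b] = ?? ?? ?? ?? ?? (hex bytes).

  after D0: wrote 7B at 0x01 = 89f70d7eae08bd
  after D1: wrote 8B at 0x0b = d789f70d7eae08bd
  after D2: wrote 5B at 0x11 = ae08bdee20
  after D3: wrote 2B at 0x05 = 0d7e
query mem[0x0d]=0xf7, mem[0x0c]=0x89, mem[0x12]=0x08, mem[0x13]=0xbd, mem[0x0b]=0xd7

MEM[0x0d,0x0c,0x12,0x13,0x0b] = f7 89 08 bd d7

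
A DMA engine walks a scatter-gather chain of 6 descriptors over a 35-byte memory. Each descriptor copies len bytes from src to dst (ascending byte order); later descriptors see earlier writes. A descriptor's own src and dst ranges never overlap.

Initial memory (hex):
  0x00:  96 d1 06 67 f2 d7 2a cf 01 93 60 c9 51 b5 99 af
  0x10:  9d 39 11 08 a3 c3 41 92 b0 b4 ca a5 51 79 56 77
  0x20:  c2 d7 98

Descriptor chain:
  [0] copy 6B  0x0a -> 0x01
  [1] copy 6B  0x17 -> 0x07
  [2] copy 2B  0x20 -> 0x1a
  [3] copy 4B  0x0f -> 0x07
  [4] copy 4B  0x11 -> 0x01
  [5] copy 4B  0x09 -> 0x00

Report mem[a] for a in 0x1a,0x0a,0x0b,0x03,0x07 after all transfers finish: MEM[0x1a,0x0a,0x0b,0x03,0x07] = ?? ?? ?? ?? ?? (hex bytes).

MEM[0x1a,0x0a,0x0b,0x03,0x07] = c2 11 a5 51 af

  after D0: wrote 6B at 0x01 = 60c951b599af
  after D1: wrote 6B at 0x07 = 92b0b4caa551
  after D2: wrote 2B at 0x1a = c2d7
  after D3: wrote 4B at 0x07 = af9d3911
  after D4: wrote 4B at 0x01 = 391108a3
  after D5: wrote 4B at 0x00 = 3911a551
query mem[0x1a]=0xc2, mem[0x0a]=0x11, mem[0x0b]=0xa5, mem[0x03]=0x51, mem[0x07]=0xaf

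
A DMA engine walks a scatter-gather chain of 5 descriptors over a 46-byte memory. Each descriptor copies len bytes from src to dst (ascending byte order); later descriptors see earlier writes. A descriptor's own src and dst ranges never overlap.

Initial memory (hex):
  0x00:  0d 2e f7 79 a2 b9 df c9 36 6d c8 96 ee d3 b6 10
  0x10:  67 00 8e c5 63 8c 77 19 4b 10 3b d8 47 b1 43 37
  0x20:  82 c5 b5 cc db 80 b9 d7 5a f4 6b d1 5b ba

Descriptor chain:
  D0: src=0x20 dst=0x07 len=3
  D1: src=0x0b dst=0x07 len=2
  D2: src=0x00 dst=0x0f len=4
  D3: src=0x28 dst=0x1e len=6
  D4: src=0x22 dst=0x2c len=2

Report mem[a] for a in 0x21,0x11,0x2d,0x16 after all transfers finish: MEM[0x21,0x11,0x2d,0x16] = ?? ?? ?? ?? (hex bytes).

  after D0: wrote 3B at 0x07 = 82c5b5
  after D1: wrote 2B at 0x07 = 96ee
  after D2: wrote 4B at 0x0f = 0d2ef779
  after D3: wrote 6B at 0x1e = 5af46bd15bba
  after D4: wrote 2B at 0x2c = 5bba
query mem[0x21]=0xd1, mem[0x11]=0xf7, mem[0x2d]=0xba, mem[0x16]=0x77

MEM[0x21,0x11,0x2d,0x16] = d1 f7 ba 77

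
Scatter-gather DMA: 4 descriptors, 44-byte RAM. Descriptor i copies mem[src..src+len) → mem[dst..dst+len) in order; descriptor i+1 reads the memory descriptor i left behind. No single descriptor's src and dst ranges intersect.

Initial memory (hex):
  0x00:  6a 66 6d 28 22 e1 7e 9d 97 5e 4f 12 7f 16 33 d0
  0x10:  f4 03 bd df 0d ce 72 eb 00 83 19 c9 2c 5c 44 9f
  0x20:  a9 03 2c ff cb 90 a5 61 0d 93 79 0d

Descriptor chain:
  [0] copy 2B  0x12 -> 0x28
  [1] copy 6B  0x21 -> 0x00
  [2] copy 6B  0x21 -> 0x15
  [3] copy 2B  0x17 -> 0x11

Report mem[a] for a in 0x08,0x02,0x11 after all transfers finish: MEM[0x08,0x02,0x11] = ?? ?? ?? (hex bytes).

D0: mem[0x28..0x29] <- [bd df]
D1: mem[0x00..0x05] <- [03 2c ff cb 90 a5]
D2: mem[0x15..0x1a] <- [03 2c ff cb 90 a5]
D3: mem[0x11..0x12] <- [ff cb]
query mem[0x08]=0x97, mem[0x02]=0xff, mem[0x11]=0xff

MEM[0x08,0x02,0x11] = 97 ff ff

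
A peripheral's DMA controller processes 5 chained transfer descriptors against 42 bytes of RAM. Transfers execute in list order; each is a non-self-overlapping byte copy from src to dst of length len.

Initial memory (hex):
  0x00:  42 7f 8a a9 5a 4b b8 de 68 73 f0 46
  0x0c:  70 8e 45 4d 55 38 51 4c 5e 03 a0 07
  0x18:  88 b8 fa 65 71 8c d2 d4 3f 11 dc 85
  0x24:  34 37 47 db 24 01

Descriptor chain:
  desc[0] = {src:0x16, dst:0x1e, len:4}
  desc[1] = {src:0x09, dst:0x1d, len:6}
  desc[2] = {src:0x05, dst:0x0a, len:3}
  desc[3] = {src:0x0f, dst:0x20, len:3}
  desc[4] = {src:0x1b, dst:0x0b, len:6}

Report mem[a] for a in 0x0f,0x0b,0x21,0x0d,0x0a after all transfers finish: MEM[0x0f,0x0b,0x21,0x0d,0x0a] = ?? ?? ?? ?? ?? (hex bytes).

MEM[0x0f,0x0b,0x21,0x0d,0x0a] = 46 65 55 73 4b

D0: mem[0x1e..0x21] <- [a0 07 88 b8]
D1: mem[0x1d..0x22] <- [73 f0 46 70 8e 45]
D2: mem[0x0a..0x0c] <- [4b b8 de]
D3: mem[0x20..0x22] <- [4d 55 38]
D4: mem[0x0b..0x10] <- [65 71 73 f0 46 4d]
query mem[0x0f]=0x46, mem[0x0b]=0x65, mem[0x21]=0x55, mem[0x0d]=0x73, mem[0x0a]=0x4b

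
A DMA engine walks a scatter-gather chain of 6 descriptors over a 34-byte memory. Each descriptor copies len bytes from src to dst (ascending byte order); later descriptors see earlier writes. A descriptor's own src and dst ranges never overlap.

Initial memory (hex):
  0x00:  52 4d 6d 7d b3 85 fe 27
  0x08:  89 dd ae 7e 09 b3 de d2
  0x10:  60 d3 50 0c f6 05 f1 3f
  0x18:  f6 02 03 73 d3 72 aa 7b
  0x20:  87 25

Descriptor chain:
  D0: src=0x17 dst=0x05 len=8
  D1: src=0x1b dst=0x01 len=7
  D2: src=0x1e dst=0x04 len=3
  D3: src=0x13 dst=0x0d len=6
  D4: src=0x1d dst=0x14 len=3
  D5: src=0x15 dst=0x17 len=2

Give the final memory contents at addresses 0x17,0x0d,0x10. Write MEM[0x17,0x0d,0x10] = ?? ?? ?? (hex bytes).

MEM[0x17,0x0d,0x10] = aa 0c f1

#0 dst[0x05+8] := {0x3f,0xf6,0x02,0x03,0x73,0xd3,0x72,0xaa}
#1 dst[0x01+7] := {0x73,0xd3,0x72,0xaa,0x7b,0x87,0x25}
#2 dst[0x04+3] := {0xaa,0x7b,0x87}
#3 dst[0x0d+6] := {0x0c,0xf6,0x05,0xf1,0x3f,0xf6}
#4 dst[0x14+3] := {0x72,0xaa,0x7b}
#5 dst[0x17+2] := {0xaa,0x7b}
query mem[0x17]=0xaa, mem[0x0d]=0x0c, mem[0x10]=0xf1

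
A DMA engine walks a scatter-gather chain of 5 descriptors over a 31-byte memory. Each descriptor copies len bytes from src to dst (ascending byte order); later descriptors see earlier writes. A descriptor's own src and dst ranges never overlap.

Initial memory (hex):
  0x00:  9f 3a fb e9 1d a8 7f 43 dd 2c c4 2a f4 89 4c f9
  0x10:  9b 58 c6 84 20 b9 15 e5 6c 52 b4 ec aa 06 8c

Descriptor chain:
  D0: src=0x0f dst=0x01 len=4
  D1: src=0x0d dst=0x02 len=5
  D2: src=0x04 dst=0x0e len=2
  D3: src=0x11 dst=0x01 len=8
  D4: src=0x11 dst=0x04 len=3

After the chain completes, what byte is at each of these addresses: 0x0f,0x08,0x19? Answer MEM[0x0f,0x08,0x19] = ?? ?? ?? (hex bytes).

MEM[0x0f,0x08,0x19] = 9b 6c 52

#0 dst[0x01+4] := {0xf9,0x9b,0x58,0xc6}
#1 dst[0x02+5] := {0x89,0x4c,0xf9,0x9b,0x58}
#2 dst[0x0e+2] := {0xf9,0x9b}
#3 dst[0x01+8] := {0x58,0xc6,0x84,0x20,0xb9,0x15,0xe5,0x6c}
#4 dst[0x04+3] := {0x58,0xc6,0x84}
query mem[0x0f]=0x9b, mem[0x08]=0x6c, mem[0x19]=0x52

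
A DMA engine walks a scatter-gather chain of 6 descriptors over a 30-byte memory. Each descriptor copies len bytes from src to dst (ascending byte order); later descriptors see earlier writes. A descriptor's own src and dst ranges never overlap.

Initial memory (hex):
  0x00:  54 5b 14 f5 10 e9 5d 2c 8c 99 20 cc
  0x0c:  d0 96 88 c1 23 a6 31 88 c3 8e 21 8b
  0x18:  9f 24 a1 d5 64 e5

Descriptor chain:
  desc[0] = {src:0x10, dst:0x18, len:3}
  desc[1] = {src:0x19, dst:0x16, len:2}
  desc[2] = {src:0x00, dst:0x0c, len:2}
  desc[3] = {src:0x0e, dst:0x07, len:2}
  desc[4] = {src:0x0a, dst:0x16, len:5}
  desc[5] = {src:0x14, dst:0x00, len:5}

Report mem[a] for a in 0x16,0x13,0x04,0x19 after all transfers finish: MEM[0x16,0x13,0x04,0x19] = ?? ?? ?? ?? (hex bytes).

MEM[0x16,0x13,0x04,0x19] = 20 88 54 5b

#0 dst[0x18+3] := {0x23,0xa6,0x31}
#1 dst[0x16+2] := {0xa6,0x31}
#2 dst[0x0c+2] := {0x54,0x5b}
#3 dst[0x07+2] := {0x88,0xc1}
#4 dst[0x16+5] := {0x20,0xcc,0x54,0x5b,0x88}
#5 dst[0x00+5] := {0xc3,0x8e,0x20,0xcc,0x54}
query mem[0x16]=0x20, mem[0x13]=0x88, mem[0x04]=0x54, mem[0x19]=0x5b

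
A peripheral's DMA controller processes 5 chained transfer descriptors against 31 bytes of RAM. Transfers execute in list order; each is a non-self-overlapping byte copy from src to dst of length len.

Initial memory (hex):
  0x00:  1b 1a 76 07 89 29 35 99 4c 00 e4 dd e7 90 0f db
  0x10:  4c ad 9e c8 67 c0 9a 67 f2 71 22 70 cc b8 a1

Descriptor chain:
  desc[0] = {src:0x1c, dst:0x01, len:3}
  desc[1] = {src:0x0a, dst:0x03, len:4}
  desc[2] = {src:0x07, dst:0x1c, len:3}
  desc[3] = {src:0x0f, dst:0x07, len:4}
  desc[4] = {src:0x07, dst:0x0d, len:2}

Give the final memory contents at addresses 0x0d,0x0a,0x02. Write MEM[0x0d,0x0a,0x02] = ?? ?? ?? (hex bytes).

[0] 0x1c->0x01 len=3 : cc b8 a1
[1] 0x0a->0x03 len=4 : e4 dd e7 90
[2] 0x07->0x1c len=3 : 99 4c 00
[3] 0x0f->0x07 len=4 : db 4c ad 9e
[4] 0x07->0x0d len=2 : db 4c
query mem[0x0d]=0xdb, mem[0x0a]=0x9e, mem[0x02]=0xb8

MEM[0x0d,0x0a,0x02] = db 9e b8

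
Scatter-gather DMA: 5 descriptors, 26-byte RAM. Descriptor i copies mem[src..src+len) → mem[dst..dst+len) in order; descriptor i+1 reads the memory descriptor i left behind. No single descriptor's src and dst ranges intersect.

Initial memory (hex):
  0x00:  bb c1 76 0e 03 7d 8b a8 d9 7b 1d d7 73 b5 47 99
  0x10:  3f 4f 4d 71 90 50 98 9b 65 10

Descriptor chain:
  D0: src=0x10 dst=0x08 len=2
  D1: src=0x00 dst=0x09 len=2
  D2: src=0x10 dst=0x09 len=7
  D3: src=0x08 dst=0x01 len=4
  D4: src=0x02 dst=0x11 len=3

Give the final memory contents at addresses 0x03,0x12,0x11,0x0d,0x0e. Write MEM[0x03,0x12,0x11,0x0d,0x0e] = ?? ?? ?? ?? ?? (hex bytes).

[0] 0x10->0x08 len=2 : 3f 4f
[1] 0x00->0x09 len=2 : bb c1
[2] 0x10->0x09 len=7 : 3f 4f 4d 71 90 50 98
[3] 0x08->0x01 len=4 : 3f 3f 4f 4d
[4] 0x02->0x11 len=3 : 3f 4f 4d
query mem[0x03]=0x4f, mem[0x12]=0x4f, mem[0x11]=0x3f, mem[0x0d]=0x90, mem[0x0e]=0x50

MEM[0x03,0x12,0x11,0x0d,0x0e] = 4f 4f 3f 90 50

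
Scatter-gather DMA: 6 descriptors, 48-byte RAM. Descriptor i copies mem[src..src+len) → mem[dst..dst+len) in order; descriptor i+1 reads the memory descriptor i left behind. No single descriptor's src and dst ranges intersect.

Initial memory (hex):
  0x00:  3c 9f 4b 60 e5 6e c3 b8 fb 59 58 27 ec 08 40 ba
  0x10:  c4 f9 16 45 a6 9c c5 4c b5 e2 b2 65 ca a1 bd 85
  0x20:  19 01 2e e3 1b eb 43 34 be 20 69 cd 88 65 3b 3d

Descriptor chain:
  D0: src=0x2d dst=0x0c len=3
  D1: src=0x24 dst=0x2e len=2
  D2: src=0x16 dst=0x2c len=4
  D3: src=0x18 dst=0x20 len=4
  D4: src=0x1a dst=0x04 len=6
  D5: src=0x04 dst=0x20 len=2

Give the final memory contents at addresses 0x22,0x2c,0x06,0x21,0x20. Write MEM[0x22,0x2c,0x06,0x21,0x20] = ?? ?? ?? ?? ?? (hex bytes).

MEM[0x22,0x2c,0x06,0x21,0x20] = b2 c5 ca 65 b2

  after D0: wrote 3B at 0x0c = 653b3d
  after D1: wrote 2B at 0x2e = 1beb
  after D2: wrote 4B at 0x2c = c54cb5e2
  after D3: wrote 4B at 0x20 = b5e2b265
  after D4: wrote 6B at 0x04 = b265caa1bd85
  after D5: wrote 2B at 0x20 = b265
query mem[0x22]=0xb2, mem[0x2c]=0xc5, mem[0x06]=0xca, mem[0x21]=0x65, mem[0x20]=0xb2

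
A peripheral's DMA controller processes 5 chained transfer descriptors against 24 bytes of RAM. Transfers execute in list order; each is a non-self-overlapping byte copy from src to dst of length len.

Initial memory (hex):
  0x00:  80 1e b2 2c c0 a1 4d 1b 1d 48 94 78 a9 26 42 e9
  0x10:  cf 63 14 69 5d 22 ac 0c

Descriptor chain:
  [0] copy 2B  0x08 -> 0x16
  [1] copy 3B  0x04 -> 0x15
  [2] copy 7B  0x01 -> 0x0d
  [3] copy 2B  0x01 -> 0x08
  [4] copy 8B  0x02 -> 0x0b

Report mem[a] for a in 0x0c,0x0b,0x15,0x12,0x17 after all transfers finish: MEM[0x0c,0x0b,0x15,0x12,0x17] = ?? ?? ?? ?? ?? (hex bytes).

MEM[0x0c,0x0b,0x15,0x12,0x17] = 2c b2 c0 b2 4d

[0] 0x08->0x16 len=2 : 1d 48
[1] 0x04->0x15 len=3 : c0 a1 4d
[2] 0x01->0x0d len=7 : 1e b2 2c c0 a1 4d 1b
[3] 0x01->0x08 len=2 : 1e b2
[4] 0x02->0x0b len=8 : b2 2c c0 a1 4d 1b 1e b2
query mem[0x0c]=0x2c, mem[0x0b]=0xb2, mem[0x15]=0xc0, mem[0x12]=0xb2, mem[0x17]=0x4d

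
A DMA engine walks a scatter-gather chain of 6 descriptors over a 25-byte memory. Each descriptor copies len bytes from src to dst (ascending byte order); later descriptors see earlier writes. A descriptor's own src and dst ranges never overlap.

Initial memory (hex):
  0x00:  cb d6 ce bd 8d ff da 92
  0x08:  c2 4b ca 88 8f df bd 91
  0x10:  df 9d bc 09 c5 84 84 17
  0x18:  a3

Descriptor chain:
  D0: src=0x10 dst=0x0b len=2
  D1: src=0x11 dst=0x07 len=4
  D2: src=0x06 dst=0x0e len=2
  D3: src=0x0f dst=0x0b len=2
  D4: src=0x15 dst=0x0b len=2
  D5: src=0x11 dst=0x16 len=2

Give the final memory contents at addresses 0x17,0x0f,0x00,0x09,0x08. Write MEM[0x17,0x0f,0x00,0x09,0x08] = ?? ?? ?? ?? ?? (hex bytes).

MEM[0x17,0x0f,0x00,0x09,0x08] = bc 9d cb 09 bc

[0] 0x10->0x0b len=2 : df 9d
[1] 0x11->0x07 len=4 : 9d bc 09 c5
[2] 0x06->0x0e len=2 : da 9d
[3] 0x0f->0x0b len=2 : 9d df
[4] 0x15->0x0b len=2 : 84 84
[5] 0x11->0x16 len=2 : 9d bc
query mem[0x17]=0xbc, mem[0x0f]=0x9d, mem[0x00]=0xcb, mem[0x09]=0x09, mem[0x08]=0xbc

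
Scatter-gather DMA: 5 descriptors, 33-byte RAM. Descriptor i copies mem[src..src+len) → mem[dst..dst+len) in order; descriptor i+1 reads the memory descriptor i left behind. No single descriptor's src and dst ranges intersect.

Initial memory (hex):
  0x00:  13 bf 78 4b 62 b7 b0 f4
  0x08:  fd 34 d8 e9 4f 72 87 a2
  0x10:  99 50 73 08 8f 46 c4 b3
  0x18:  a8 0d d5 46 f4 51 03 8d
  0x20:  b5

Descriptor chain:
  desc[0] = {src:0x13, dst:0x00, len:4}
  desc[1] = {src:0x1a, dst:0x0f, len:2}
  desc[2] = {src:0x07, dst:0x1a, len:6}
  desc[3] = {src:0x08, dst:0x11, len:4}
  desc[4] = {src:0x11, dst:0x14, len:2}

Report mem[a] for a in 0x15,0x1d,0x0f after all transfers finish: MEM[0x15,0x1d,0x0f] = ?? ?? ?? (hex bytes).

MEM[0x15,0x1d,0x0f] = 34 d8 d5

D0: mem[0x00..0x03] <- [08 8f 46 c4]
D1: mem[0x0f..0x10] <- [d5 46]
D2: mem[0x1a..0x1f] <- [f4 fd 34 d8 e9 4f]
D3: mem[0x11..0x14] <- [fd 34 d8 e9]
D4: mem[0x14..0x15] <- [fd 34]
query mem[0x15]=0x34, mem[0x1d]=0xd8, mem[0x0f]=0xd5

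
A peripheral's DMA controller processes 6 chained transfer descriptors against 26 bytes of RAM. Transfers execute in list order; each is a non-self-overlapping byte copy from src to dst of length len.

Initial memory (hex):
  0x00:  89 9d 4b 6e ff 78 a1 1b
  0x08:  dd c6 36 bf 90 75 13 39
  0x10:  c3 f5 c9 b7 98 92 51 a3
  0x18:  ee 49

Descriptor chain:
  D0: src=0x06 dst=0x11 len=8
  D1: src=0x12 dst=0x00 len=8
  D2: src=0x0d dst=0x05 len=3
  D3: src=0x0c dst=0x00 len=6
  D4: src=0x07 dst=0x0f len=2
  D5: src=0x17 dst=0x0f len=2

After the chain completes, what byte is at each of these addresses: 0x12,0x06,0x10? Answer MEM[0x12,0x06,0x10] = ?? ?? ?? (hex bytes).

MEM[0x12,0x06,0x10] = 1b 13 75

D0: mem[0x11..0x18] <- [a1 1b dd c6 36 bf 90 75]
D1: mem[0x00..0x07] <- [1b dd c6 36 bf 90 75 49]
D2: mem[0x05..0x07] <- [75 13 39]
D3: mem[0x00..0x05] <- [90 75 13 39 c3 a1]
D4: mem[0x0f..0x10] <- [39 dd]
D5: mem[0x0f..0x10] <- [90 75]
query mem[0x12]=0x1b, mem[0x06]=0x13, mem[0x10]=0x75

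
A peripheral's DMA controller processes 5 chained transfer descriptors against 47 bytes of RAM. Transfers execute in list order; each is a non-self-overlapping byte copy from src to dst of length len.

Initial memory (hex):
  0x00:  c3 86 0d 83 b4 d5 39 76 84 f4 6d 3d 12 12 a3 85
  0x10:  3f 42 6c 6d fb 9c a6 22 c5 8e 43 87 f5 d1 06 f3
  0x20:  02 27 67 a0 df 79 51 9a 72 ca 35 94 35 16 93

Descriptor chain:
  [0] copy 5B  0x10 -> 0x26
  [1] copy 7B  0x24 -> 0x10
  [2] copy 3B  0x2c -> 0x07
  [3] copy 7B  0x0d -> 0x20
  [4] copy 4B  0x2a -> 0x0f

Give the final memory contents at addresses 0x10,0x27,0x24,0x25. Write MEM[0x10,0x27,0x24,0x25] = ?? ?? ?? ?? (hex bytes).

D0: mem[0x26..0x2a] <- [3f 42 6c 6d fb]
D1: mem[0x10..0x16] <- [df 79 3f 42 6c 6d fb]
D2: mem[0x07..0x09] <- [35 16 93]
D3: mem[0x20..0x26] <- [12 a3 85 df 79 3f 42]
D4: mem[0x0f..0x12] <- [fb 94 35 16]
query mem[0x10]=0x94, mem[0x27]=0x42, mem[0x24]=0x79, mem[0x25]=0x3f

MEM[0x10,0x27,0x24,0x25] = 94 42 79 3f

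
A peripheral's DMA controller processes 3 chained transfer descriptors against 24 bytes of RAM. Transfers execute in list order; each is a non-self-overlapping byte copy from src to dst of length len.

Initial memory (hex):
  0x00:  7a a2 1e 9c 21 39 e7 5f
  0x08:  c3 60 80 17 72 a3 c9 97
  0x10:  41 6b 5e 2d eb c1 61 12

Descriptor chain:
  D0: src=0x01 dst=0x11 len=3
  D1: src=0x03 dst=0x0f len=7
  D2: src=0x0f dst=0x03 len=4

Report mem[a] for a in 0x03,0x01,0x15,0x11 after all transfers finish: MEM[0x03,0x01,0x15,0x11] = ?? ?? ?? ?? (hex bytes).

[0] 0x01->0x11 len=3 : a2 1e 9c
[1] 0x03->0x0f len=7 : 9c 21 39 e7 5f c3 60
[2] 0x0f->0x03 len=4 : 9c 21 39 e7
query mem[0x03]=0x9c, mem[0x01]=0xa2, mem[0x15]=0x60, mem[0x11]=0x39

MEM[0x03,0x01,0x15,0x11] = 9c a2 60 39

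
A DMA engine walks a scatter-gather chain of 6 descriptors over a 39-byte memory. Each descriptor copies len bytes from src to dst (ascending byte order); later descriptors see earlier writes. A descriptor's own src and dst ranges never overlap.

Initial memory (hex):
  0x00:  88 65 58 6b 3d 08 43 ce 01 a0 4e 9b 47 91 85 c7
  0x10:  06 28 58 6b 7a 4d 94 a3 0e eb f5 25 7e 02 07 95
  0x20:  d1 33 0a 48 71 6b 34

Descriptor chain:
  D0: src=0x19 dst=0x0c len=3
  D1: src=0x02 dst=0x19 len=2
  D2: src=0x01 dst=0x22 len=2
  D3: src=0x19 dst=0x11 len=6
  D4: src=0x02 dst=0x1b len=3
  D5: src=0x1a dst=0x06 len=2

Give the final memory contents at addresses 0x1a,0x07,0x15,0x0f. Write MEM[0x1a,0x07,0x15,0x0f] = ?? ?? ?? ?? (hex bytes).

D0: mem[0x0c..0x0e] <- [eb f5 25]
D1: mem[0x19..0x1a] <- [58 6b]
D2: mem[0x22..0x23] <- [65 58]
D3: mem[0x11..0x16] <- [58 6b 25 7e 02 07]
D4: mem[0x1b..0x1d] <- [58 6b 3d]
D5: mem[0x06..0x07] <- [6b 58]
query mem[0x1a]=0x6b, mem[0x07]=0x58, mem[0x15]=0x02, mem[0x0f]=0xc7

MEM[0x1a,0x07,0x15,0x0f] = 6b 58 02 c7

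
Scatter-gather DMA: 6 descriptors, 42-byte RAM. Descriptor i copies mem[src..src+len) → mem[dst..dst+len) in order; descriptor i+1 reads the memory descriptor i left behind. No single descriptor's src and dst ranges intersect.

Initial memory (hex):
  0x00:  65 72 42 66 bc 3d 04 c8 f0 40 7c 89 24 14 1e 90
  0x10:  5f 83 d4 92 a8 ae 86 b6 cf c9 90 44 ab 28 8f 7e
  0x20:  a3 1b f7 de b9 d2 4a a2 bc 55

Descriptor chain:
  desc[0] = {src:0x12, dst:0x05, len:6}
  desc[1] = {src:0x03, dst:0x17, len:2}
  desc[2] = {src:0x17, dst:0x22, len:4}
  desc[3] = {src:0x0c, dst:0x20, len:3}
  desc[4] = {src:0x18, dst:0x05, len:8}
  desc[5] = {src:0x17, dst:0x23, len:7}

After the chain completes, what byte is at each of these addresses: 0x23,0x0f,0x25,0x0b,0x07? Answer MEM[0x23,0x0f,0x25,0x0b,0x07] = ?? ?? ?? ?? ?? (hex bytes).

MEM[0x23,0x0f,0x25,0x0b,0x07] = 66 90 c9 8f 90

#0 dst[0x05+6] := {0xd4,0x92,0xa8,0xae,0x86,0xb6}
#1 dst[0x17+2] := {0x66,0xbc}
#2 dst[0x22+4] := {0x66,0xbc,0xc9,0x90}
#3 dst[0x20+3] := {0x24,0x14,0x1e}
#4 dst[0x05+8] := {0xbc,0xc9,0x90,0x44,0xab,0x28,0x8f,0x7e}
#5 dst[0x23+7] := {0x66,0xbc,0xc9,0x90,0x44,0xab,0x28}
query mem[0x23]=0x66, mem[0x0f]=0x90, mem[0x25]=0xc9, mem[0x0b]=0x8f, mem[0x07]=0x90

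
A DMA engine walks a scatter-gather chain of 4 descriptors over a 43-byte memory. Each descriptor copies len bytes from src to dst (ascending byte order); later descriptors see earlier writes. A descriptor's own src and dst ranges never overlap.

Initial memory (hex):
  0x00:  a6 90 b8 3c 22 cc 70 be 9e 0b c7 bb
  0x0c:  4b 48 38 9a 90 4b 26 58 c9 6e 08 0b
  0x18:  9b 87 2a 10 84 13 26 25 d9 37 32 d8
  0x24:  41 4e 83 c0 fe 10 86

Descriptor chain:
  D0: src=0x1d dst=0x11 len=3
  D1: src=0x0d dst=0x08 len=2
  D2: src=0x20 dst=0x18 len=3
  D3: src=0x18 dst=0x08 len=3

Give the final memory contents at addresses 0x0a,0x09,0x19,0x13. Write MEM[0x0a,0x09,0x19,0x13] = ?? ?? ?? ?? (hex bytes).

MEM[0x0a,0x09,0x19,0x13] = 32 37 37 25

[0] 0x1d->0x11 len=3 : 13 26 25
[1] 0x0d->0x08 len=2 : 48 38
[2] 0x20->0x18 len=3 : d9 37 32
[3] 0x18->0x08 len=3 : d9 37 32
query mem[0x0a]=0x32, mem[0x09]=0x37, mem[0x19]=0x37, mem[0x13]=0x25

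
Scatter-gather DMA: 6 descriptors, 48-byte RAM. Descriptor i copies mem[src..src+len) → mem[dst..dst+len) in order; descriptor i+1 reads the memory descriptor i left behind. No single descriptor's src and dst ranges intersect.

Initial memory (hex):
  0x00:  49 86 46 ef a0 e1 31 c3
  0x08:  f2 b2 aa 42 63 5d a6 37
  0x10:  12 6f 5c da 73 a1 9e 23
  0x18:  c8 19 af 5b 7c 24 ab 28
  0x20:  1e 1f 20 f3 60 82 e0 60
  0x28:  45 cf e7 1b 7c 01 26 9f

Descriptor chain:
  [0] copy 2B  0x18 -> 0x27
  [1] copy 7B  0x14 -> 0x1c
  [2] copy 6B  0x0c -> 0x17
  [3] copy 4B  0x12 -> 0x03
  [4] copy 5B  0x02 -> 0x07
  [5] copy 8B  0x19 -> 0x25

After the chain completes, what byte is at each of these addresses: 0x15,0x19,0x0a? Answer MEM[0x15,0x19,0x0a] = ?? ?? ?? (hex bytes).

MEM[0x15,0x19,0x0a] = a1 a6 73

  after D0: wrote 2B at 0x27 = c819
  after D1: wrote 7B at 0x1c = 73a19e23c819af
  after D2: wrote 6B at 0x17 = 635da637126f
  after D3: wrote 4B at 0x03 = 5cda73a1
  after D4: wrote 5B at 0x07 = 465cda73a1
  after D5: wrote 8B at 0x25 = a637126fa19e23c8
query mem[0x15]=0xa1, mem[0x19]=0xa6, mem[0x0a]=0x73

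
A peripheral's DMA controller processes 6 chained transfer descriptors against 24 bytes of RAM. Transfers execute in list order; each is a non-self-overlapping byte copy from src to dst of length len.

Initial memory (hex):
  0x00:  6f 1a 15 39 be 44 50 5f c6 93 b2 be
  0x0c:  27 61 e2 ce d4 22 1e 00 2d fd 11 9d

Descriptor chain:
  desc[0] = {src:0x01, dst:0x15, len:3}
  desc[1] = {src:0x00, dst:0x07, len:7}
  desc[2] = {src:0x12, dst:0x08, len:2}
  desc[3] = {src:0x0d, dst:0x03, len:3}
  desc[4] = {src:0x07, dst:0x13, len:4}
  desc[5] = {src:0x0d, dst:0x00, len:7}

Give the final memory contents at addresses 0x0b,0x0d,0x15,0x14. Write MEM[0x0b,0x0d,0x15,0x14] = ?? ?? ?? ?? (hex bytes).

MEM[0x0b,0x0d,0x15,0x14] = be 50 00 1e

  after D0: wrote 3B at 0x15 = 1a1539
  after D1: wrote 7B at 0x07 = 6f1a1539be4450
  after D2: wrote 2B at 0x08 = 1e00
  after D3: wrote 3B at 0x03 = 50e2ce
  after D4: wrote 4B at 0x13 = 6f1e0039
  after D5: wrote 7B at 0x00 = 50e2ced4221e6f
query mem[0x0b]=0xbe, mem[0x0d]=0x50, mem[0x15]=0x00, mem[0x14]=0x1e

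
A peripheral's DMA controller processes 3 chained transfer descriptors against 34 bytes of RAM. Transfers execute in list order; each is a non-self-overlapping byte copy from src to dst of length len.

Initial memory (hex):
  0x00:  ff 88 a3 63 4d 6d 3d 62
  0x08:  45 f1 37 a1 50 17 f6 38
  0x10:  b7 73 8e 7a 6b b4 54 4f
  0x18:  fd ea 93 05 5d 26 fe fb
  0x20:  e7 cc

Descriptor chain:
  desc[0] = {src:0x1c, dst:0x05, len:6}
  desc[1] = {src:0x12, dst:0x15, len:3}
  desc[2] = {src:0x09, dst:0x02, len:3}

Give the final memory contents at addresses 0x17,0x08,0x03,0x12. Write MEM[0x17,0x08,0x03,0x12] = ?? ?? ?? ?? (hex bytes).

  after D0: wrote 6B at 0x05 = 5d26fefbe7cc
  after D1: wrote 3B at 0x15 = 8e7a6b
  after D2: wrote 3B at 0x02 = e7cca1
query mem[0x17]=0x6b, mem[0x08]=0xfb, mem[0x03]=0xcc, mem[0x12]=0x8e

MEM[0x17,0x08,0x03,0x12] = 6b fb cc 8e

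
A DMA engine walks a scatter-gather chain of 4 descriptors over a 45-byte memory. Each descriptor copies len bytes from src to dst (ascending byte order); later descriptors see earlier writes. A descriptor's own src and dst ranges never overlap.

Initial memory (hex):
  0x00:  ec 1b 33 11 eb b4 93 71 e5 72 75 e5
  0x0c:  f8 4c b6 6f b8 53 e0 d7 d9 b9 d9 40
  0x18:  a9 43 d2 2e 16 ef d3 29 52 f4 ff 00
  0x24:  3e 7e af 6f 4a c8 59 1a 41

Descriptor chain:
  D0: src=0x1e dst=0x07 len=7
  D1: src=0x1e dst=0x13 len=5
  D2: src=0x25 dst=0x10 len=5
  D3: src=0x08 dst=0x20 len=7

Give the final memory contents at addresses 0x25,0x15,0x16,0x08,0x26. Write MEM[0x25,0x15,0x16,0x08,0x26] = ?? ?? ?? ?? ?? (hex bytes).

#0 dst[0x07+7] := {0xd3,0x29,0x52,0xf4,0xff,0x00,0x3e}
#1 dst[0x13+5] := {0xd3,0x29,0x52,0xf4,0xff}
#2 dst[0x10+5] := {0x7e,0xaf,0x6f,0x4a,0xc8}
#3 dst[0x20+7] := {0x29,0x52,0xf4,0xff,0x00,0x3e,0xb6}
query mem[0x25]=0x3e, mem[0x15]=0x52, mem[0x16]=0xf4, mem[0x08]=0x29, mem[0x26]=0xb6

MEM[0x25,0x15,0x16,0x08,0x26] = 3e 52 f4 29 b6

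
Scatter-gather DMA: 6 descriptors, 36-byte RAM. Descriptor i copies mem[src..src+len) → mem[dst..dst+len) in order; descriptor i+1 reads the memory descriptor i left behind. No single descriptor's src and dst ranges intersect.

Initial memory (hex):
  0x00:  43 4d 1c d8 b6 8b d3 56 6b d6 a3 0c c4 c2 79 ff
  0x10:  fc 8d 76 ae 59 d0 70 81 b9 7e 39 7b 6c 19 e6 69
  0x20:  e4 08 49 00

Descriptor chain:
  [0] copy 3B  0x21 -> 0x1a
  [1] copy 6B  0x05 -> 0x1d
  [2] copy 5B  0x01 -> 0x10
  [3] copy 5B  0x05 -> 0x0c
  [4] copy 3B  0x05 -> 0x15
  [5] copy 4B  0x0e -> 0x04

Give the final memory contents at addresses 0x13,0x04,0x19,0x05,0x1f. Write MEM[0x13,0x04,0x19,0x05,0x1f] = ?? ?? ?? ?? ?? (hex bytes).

D0: mem[0x1a..0x1c] <- [08 49 00]
D1: mem[0x1d..0x22] <- [8b d3 56 6b d6 a3]
D2: mem[0x10..0x14] <- [4d 1c d8 b6 8b]
D3: mem[0x0c..0x10] <- [8b d3 56 6b d6]
D4: mem[0x15..0x17] <- [8b d3 56]
D5: mem[0x04..0x07] <- [56 6b d6 1c]
query mem[0x13]=0xb6, mem[0x04]=0x56, mem[0x19]=0x7e, mem[0x05]=0x6b, mem[0x1f]=0x56

MEM[0x13,0x04,0x19,0x05,0x1f] = b6 56 7e 6b 56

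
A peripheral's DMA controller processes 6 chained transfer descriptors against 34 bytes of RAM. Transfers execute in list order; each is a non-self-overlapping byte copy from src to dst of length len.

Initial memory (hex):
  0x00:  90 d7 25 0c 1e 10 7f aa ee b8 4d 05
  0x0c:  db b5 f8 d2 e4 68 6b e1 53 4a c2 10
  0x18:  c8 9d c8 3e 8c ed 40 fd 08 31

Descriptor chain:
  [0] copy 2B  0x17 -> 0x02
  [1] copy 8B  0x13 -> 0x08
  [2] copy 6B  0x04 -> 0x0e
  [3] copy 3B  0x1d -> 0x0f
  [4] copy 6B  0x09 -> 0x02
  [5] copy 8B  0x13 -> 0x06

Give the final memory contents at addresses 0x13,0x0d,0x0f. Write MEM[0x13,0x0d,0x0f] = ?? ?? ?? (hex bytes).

#0 dst[0x02+2] := {0x10,0xc8}
#1 dst[0x08+8] := {0xe1,0x53,0x4a,0xc2,0x10,0xc8,0x9d,0xc8}
#2 dst[0x0e+6] := {0x1e,0x10,0x7f,0xaa,0xe1,0x53}
#3 dst[0x0f+3] := {0xed,0x40,0xfd}
#4 dst[0x02+6] := {0x53,0x4a,0xc2,0x10,0xc8,0x1e}
#5 dst[0x06+8] := {0x53,0x53,0x4a,0xc2,0x10,0xc8,0x9d,0xc8}
query mem[0x13]=0x53, mem[0x0d]=0xc8, mem[0x0f]=0xed

MEM[0x13,0x0d,0x0f] = 53 c8 ed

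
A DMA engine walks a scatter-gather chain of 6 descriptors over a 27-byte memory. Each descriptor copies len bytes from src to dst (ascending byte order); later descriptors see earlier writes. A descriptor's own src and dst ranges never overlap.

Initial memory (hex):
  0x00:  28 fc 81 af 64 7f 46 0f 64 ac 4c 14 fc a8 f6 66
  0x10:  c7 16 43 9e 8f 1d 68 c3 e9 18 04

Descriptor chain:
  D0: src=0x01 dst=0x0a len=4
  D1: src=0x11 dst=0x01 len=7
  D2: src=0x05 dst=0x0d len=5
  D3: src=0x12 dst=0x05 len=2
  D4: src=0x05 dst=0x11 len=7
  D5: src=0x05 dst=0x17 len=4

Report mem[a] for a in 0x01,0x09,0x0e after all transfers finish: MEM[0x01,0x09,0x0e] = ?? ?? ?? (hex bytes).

MEM[0x01,0x09,0x0e] = 16 ac 68

  after D0: wrote 4B at 0x0a = fc81af64
  after D1: wrote 7B at 0x01 = 16439e8f1d68c3
  after D2: wrote 5B at 0x0d = 1d68c364ac
  after D3: wrote 2B at 0x05 = 439e
  after D4: wrote 7B at 0x11 = 439ec364acfc81
  after D5: wrote 4B at 0x17 = 439ec364
query mem[0x01]=0x16, mem[0x09]=0xac, mem[0x0e]=0x68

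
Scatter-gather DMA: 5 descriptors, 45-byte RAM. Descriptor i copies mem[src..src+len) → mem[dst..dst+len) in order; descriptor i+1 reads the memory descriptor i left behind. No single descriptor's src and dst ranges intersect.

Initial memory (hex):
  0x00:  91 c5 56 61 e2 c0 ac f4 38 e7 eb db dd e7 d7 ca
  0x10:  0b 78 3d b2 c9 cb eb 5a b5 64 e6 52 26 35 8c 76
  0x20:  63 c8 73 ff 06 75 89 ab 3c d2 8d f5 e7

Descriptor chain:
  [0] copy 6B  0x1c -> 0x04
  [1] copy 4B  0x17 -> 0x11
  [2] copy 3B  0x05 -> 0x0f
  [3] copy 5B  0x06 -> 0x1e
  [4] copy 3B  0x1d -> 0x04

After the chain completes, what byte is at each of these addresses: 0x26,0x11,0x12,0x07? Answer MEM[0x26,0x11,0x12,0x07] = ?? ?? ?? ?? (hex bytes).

D0: mem[0x04..0x09] <- [26 35 8c 76 63 c8]
D1: mem[0x11..0x14] <- [5a b5 64 e6]
D2: mem[0x0f..0x11] <- [35 8c 76]
D3: mem[0x1e..0x22] <- [8c 76 63 c8 eb]
D4: mem[0x04..0x06] <- [35 8c 76]
query mem[0x26]=0x89, mem[0x11]=0x76, mem[0x12]=0xb5, mem[0x07]=0x76

MEM[0x26,0x11,0x12,0x07] = 89 76 b5 76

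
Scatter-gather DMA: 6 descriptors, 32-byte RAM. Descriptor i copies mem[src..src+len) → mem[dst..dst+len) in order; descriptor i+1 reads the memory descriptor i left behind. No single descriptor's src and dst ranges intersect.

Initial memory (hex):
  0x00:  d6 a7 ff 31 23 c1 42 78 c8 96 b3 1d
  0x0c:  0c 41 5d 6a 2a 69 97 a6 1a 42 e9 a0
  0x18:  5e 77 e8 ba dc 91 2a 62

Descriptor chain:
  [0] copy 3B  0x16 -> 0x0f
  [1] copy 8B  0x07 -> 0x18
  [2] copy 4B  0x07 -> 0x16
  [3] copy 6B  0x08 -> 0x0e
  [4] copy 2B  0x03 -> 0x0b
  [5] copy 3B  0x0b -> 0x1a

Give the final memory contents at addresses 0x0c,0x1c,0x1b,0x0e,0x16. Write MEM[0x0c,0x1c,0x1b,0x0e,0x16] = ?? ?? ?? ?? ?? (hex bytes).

[0] 0x16->0x0f len=3 : e9 a0 5e
[1] 0x07->0x18 len=8 : 78 c8 96 b3 1d 0c 41 5d
[2] 0x07->0x16 len=4 : 78 c8 96 b3
[3] 0x08->0x0e len=6 : c8 96 b3 1d 0c 41
[4] 0x03->0x0b len=2 : 31 23
[5] 0x0b->0x1a len=3 : 31 23 41
query mem[0x0c]=0x23, mem[0x1c]=0x41, mem[0x1b]=0x23, mem[0x0e]=0xc8, mem[0x16]=0x78

MEM[0x0c,0x1c,0x1b,0x0e,0x16] = 23 41 23 c8 78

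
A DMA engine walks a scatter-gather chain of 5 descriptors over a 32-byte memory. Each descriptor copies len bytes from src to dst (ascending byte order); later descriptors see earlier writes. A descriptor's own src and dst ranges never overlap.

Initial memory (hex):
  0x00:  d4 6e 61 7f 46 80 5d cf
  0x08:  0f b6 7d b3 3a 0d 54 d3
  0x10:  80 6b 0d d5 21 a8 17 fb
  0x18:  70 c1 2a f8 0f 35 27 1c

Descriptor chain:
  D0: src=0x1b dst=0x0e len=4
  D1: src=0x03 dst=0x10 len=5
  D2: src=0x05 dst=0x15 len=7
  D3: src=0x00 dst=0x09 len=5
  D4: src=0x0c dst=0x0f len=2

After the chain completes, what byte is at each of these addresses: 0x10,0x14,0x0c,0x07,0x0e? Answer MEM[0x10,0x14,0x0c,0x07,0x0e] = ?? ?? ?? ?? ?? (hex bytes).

MEM[0x10,0x14,0x0c,0x07,0x0e] = 46 cf 7f cf f8

  after D0: wrote 4B at 0x0e = f80f3527
  after D1: wrote 5B at 0x10 = 7f46805dcf
  after D2: wrote 7B at 0x15 = 805dcf0fb67db3
  after D3: wrote 5B at 0x09 = d46e617f46
  after D4: wrote 2B at 0x0f = 7f46
query mem[0x10]=0x46, mem[0x14]=0xcf, mem[0x0c]=0x7f, mem[0x07]=0xcf, mem[0x0e]=0xf8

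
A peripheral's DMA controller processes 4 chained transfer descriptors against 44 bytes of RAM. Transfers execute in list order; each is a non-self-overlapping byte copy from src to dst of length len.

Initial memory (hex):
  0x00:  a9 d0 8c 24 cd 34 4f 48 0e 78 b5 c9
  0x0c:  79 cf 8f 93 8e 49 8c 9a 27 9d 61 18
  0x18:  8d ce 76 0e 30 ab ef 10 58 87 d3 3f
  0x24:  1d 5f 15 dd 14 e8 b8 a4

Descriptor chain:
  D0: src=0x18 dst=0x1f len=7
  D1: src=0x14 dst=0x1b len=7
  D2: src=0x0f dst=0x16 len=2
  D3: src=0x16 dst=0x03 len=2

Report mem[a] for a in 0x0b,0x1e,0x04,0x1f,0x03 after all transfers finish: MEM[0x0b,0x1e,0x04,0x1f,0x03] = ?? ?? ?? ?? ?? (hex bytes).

MEM[0x0b,0x1e,0x04,0x1f,0x03] = c9 18 8e 8d 93

  after D0: wrote 7B at 0x1f = 8dce760e30abef
  after D1: wrote 7B at 0x1b = 279d61188dce76
  after D2: wrote 2B at 0x16 = 938e
  after D3: wrote 2B at 0x03 = 938e
query mem[0x0b]=0xc9, mem[0x1e]=0x18, mem[0x04]=0x8e, mem[0x1f]=0x8d, mem[0x03]=0x93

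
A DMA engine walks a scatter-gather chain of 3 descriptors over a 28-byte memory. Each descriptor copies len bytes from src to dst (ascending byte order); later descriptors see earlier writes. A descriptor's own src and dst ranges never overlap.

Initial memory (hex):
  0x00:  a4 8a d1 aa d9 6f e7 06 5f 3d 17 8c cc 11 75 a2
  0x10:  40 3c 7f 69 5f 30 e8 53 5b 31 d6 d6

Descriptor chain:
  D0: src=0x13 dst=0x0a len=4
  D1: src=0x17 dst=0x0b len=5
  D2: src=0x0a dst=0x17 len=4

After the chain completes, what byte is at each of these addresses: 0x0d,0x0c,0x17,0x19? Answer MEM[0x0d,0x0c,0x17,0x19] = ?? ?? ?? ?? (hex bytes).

  after D0: wrote 4B at 0x0a = 695f30e8
  after D1: wrote 5B at 0x0b = 535b31d6d6
  after D2: wrote 4B at 0x17 = 69535b31
query mem[0x0d]=0x31, mem[0x0c]=0x5b, mem[0x17]=0x69, mem[0x19]=0x5b

MEM[0x0d,0x0c,0x17,0x19] = 31 5b 69 5b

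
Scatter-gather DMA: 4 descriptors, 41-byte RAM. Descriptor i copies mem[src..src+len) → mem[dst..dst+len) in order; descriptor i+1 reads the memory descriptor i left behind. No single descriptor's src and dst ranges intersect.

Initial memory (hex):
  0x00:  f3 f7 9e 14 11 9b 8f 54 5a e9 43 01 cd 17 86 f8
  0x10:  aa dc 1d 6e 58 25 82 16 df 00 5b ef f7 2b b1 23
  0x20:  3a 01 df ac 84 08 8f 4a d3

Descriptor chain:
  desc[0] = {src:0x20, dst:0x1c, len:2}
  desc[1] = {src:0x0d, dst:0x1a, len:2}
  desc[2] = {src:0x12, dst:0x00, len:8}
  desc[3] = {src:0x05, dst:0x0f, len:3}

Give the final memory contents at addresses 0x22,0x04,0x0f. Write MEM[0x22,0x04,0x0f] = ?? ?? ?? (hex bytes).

MEM[0x22,0x04,0x0f] = df 82 16

D0: mem[0x1c..0x1d] <- [3a 01]
D1: mem[0x1a..0x1b] <- [17 86]
D2: mem[0x00..0x07] <- [1d 6e 58 25 82 16 df 00]
D3: mem[0x0f..0x11] <- [16 df 00]
query mem[0x22]=0xdf, mem[0x04]=0x82, mem[0x0f]=0x16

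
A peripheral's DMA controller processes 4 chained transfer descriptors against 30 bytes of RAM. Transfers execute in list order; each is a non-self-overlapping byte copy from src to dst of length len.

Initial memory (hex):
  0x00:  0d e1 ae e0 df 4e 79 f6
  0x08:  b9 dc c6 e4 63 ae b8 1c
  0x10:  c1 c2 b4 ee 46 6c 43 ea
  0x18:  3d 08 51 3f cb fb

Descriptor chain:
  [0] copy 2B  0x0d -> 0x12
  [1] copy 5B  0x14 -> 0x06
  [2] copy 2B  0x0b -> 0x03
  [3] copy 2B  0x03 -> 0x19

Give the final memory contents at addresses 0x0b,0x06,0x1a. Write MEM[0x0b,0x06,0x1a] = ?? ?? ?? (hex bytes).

MEM[0x0b,0x06,0x1a] = e4 46 63

D0: mem[0x12..0x13] <- [ae b8]
D1: mem[0x06..0x0a] <- [46 6c 43 ea 3d]
D2: mem[0x03..0x04] <- [e4 63]
D3: mem[0x19..0x1a] <- [e4 63]
query mem[0x0b]=0xe4, mem[0x06]=0x46, mem[0x1a]=0x63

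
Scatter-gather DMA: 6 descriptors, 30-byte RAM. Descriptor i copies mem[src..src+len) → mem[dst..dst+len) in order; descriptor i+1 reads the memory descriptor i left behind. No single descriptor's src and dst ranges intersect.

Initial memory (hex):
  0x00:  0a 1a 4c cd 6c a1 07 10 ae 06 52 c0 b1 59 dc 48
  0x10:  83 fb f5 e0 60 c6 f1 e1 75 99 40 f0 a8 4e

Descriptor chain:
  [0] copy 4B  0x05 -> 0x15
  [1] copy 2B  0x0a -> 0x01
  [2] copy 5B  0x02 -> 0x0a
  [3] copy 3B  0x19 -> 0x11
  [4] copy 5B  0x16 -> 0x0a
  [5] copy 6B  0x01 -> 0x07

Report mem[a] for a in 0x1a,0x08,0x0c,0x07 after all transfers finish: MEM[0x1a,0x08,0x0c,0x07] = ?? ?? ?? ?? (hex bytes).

MEM[0x1a,0x08,0x0c,0x07] = 40 c0 07 52

D0: mem[0x15..0x18] <- [a1 07 10 ae]
D1: mem[0x01..0x02] <- [52 c0]
D2: mem[0x0a..0x0e] <- [c0 cd 6c a1 07]
D3: mem[0x11..0x13] <- [99 40 f0]
D4: mem[0x0a..0x0e] <- [07 10 ae 99 40]
D5: mem[0x07..0x0c] <- [52 c0 cd 6c a1 07]
query mem[0x1a]=0x40, mem[0x08]=0xc0, mem[0x0c]=0x07, mem[0x07]=0x52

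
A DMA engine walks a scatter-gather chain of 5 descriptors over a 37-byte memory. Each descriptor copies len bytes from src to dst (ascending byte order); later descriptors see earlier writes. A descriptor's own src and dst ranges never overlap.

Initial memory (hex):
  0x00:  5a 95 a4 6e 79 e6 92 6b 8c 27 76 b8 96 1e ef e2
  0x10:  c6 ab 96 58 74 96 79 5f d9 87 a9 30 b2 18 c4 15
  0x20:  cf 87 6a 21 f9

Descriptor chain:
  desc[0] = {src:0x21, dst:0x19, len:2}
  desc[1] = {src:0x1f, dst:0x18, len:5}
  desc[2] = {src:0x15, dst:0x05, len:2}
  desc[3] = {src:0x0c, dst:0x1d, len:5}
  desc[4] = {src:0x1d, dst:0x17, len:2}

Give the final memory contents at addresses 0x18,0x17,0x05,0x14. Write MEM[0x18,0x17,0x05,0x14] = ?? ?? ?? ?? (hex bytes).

MEM[0x18,0x17,0x05,0x14] = 1e 96 96 74

D0: mem[0x19..0x1a] <- [87 6a]
D1: mem[0x18..0x1c] <- [15 cf 87 6a 21]
D2: mem[0x05..0x06] <- [96 79]
D3: mem[0x1d..0x21] <- [96 1e ef e2 c6]
D4: mem[0x17..0x18] <- [96 1e]
query mem[0x18]=0x1e, mem[0x17]=0x96, mem[0x05]=0x96, mem[0x14]=0x74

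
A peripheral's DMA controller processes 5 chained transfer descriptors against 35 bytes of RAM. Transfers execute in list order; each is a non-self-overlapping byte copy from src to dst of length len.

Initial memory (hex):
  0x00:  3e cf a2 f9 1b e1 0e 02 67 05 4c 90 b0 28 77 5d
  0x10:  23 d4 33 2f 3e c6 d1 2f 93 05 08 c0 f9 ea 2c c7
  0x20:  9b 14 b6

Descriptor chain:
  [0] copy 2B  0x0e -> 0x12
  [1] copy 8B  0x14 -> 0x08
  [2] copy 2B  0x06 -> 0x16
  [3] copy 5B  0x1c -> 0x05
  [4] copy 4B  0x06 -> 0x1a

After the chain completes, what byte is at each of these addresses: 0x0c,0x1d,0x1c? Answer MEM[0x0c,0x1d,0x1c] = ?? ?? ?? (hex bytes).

MEM[0x0c,0x1d,0x1c] = 93 9b c7

#0 dst[0x12+2] := {0x77,0x5d}
#1 dst[0x08+8] := {0x3e,0xc6,0xd1,0x2f,0x93,0x05,0x08,0xc0}
#2 dst[0x16+2] := {0x0e,0x02}
#3 dst[0x05+5] := {0xf9,0xea,0x2c,0xc7,0x9b}
#4 dst[0x1a+4] := {0xea,0x2c,0xc7,0x9b}
query mem[0x0c]=0x93, mem[0x1d]=0x9b, mem[0x1c]=0xc7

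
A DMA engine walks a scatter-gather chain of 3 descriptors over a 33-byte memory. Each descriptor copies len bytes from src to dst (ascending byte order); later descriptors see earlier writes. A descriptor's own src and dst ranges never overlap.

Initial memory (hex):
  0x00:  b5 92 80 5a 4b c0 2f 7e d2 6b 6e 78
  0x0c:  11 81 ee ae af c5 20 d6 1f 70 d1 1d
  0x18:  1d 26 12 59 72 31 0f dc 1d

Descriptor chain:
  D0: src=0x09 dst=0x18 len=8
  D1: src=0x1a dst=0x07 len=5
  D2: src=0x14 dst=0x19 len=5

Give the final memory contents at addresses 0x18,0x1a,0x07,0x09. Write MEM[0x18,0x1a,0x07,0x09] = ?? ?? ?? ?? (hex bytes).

[0] 0x09->0x18 len=8 : 6b 6e 78 11 81 ee ae af
[1] 0x1a->0x07 len=5 : 78 11 81 ee ae
[2] 0x14->0x19 len=5 : 1f 70 d1 1d 6b
query mem[0x18]=0x6b, mem[0x1a]=0x70, mem[0x07]=0x78, mem[0x09]=0x81

MEM[0x18,0x1a,0x07,0x09] = 6b 70 78 81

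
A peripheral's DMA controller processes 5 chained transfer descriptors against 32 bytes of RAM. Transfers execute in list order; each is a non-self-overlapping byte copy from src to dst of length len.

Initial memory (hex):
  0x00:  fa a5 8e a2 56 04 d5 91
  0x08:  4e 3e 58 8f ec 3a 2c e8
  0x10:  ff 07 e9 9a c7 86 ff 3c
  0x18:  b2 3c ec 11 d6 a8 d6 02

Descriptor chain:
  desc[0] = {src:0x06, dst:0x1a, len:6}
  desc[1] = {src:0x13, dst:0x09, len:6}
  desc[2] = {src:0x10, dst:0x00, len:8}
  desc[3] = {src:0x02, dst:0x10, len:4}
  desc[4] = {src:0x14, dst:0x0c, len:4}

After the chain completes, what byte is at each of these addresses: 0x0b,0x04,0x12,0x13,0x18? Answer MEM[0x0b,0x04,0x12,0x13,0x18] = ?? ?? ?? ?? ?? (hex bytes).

#0 dst[0x1a+6] := {0xd5,0x91,0x4e,0x3e,0x58,0x8f}
#1 dst[0x09+6] := {0x9a,0xc7,0x86,0xff,0x3c,0xb2}
#2 dst[0x00+8] := {0xff,0x07,0xe9,0x9a,0xc7,0x86,0xff,0x3c}
#3 dst[0x10+4] := {0xe9,0x9a,0xc7,0x86}
#4 dst[0x0c+4] := {0xc7,0x86,0xff,0x3c}
query mem[0x0b]=0x86, mem[0x04]=0xc7, mem[0x12]=0xc7, mem[0x13]=0x86, mem[0x18]=0xb2

MEM[0x0b,0x04,0x12,0x13,0x18] = 86 c7 c7 86 b2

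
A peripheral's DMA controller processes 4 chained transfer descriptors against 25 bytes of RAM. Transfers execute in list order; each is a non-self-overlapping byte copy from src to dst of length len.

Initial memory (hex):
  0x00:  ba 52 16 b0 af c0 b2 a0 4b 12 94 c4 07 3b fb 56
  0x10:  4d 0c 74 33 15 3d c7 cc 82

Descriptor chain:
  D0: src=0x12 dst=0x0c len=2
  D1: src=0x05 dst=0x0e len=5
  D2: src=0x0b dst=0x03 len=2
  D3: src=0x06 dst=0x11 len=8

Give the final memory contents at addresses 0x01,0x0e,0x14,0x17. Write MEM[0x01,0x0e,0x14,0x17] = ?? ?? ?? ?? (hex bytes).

#0 dst[0x0c+2] := {0x74,0x33}
#1 dst[0x0e+5] := {0xc0,0xb2,0xa0,0x4b,0x12}
#2 dst[0x03+2] := {0xc4,0x74}
#3 dst[0x11+8] := {0xb2,0xa0,0x4b,0x12,0x94,0xc4,0x74,0x33}
query mem[0x01]=0x52, mem[0x0e]=0xc0, mem[0x14]=0x12, mem[0x17]=0x74

MEM[0x01,0x0e,0x14,0x17] = 52 c0 12 74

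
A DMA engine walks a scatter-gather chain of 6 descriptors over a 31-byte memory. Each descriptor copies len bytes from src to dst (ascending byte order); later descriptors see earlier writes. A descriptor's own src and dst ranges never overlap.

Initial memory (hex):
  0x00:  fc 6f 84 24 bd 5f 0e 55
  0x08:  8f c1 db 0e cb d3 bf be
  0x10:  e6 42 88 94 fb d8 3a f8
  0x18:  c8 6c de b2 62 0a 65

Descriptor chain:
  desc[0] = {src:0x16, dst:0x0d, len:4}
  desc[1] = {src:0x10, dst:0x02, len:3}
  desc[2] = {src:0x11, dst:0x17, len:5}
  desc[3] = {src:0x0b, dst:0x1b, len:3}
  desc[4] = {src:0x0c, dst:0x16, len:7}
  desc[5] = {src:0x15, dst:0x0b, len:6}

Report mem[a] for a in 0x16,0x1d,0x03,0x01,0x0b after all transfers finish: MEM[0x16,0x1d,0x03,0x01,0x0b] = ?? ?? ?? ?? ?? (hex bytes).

  after D0: wrote 4B at 0x0d = 3af8c86c
  after D1: wrote 3B at 0x02 = 6c4288
  after D2: wrote 5B at 0x17 = 428894fbd8
  after D3: wrote 3B at 0x1b = 0ecb3a
  after D4: wrote 7B at 0x16 = cb3af8c86c4288
  after D5: wrote 6B at 0x0b = d8cb3af8c86c
query mem[0x16]=0xcb, mem[0x1d]=0x3a, mem[0x03]=0x42, mem[0x01]=0x6f, mem[0x0b]=0xd8

MEM[0x16,0x1d,0x03,0x01,0x0b] = cb 3a 42 6f d8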